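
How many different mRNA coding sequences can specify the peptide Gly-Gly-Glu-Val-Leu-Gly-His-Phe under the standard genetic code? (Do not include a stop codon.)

Gly: 4 codons.
Gly: 4 codons.
Glu: 2 codons.
Val: 4 codons.
Leu: 6 codons.
Gly: 4 codons.
His: 2 codons.
Phe: 2 codons.
4 × 4 × 2 × 4 × 6 × 4 × 2 × 2 = 12288.

12288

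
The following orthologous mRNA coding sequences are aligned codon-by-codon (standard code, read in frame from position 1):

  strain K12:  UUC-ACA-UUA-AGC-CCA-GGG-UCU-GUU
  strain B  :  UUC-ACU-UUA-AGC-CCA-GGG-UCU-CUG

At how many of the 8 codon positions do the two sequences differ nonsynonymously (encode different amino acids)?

Codon 1: UUC Phe / UUC Phe — identical.
Codon 2: ACA Thr / ACU Thr — synonymous.
Codon 3: UUA Leu / UUA Leu — identical.
Codon 4: AGC Ser / AGC Ser — identical.
Codon 5: CCA Pro / CCA Pro — identical.
Codon 6: GGG Gly / GGG Gly — identical.
Codon 7: UCU Ser / UCU Ser — identical.
Codon 8: GUU Val / CUG Leu — nonsynonymous.
Nonsynonymous differences: 1.

1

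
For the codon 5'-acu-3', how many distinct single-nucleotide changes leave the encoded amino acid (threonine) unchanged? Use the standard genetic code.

3

Position 1: none → 0 synonymous.
Position 2: none → 0 synonymous.
Position 3: ACC, ACA, ACG → 3 synonymous.
Total: 0 + 0 + 3 = 3.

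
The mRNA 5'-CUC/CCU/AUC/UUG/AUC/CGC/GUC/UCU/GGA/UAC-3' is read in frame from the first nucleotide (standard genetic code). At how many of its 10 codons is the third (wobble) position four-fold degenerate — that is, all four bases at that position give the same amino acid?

6

Codon 1 CUC (Leu): third position 4-fold.
Codon 2 CCU (Pro): third position 4-fold.
Codon 3 AUC (Ile): third position 3-fold.
Codon 4 UUG (Leu): third position 2-fold.
Codon 5 AUC (Ile): third position 3-fold.
Codon 6 CGC (Arg): third position 4-fold.
Codon 7 GUC (Val): third position 4-fold.
Codon 8 UCU (Ser): third position 4-fold.
Codon 9 GGA (Gly): third position 4-fold.
Codon 10 UAC (Tyr): third position 2-fold.
Four-fold degenerate third positions: 6.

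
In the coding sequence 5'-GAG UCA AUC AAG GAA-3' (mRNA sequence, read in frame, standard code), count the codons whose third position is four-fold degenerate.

Codon 1 GAG (Glu): third position 2-fold.
Codon 2 UCA (Ser): third position 4-fold.
Codon 3 AUC (Ile): third position 3-fold.
Codon 4 AAG (Lys): third position 2-fold.
Codon 5 GAA (Glu): third position 2-fold.
Four-fold degenerate third positions: 1.

1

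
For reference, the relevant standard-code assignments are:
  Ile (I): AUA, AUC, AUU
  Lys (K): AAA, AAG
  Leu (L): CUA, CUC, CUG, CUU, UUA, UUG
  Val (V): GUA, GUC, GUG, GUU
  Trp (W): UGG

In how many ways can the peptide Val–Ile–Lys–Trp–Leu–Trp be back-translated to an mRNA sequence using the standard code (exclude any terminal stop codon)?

144

Val: 4 codons.
Ile: 3 codons.
Lys: 2 codons.
Trp: 1 codon.
Leu: 6 codons.
Trp: 1 codon.
4 × 3 × 2 × 1 × 6 × 1 = 144.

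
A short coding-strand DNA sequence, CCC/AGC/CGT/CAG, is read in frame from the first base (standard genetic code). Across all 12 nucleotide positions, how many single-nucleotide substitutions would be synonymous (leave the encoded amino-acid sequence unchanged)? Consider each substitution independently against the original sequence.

8

Codon 1 (CCC, Pro): 3 synonymous substitutions.
Codon 2 (AGC, Ser): 1 synonymous substitution.
Codon 3 (CGT, Arg): 3 synonymous substitutions.
Codon 4 (CAG, Gln): 1 synonymous substitution.
Total: 3 + 1 + 3 + 1 = 8.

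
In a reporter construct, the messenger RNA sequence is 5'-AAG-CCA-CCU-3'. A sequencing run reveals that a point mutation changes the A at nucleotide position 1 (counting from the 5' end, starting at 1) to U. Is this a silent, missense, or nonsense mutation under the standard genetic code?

Position 1 falls in codon 1: AAG → Lys.
After the substitution the codon is UAG → Stop.
The new codon is a stop codon, so this is a nonsense mutation.

nonsense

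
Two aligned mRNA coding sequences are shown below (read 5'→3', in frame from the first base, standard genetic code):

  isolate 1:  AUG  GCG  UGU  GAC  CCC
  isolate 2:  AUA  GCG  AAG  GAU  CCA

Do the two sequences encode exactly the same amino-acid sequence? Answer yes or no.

Codon 1: AUG Met / AUA Ile — nonsynonymous.
Codon 2: GCG Ala / GCG Ala — identical.
Codon 3: UGU Cys / AAG Lys — nonsynonymous.
Codon 4: GAC Asp / GAU Asp — synonymous.
Codon 5: CCC Pro / CCA Pro — synonymous.
Nonsynonymous differences: 2 → different protein.

no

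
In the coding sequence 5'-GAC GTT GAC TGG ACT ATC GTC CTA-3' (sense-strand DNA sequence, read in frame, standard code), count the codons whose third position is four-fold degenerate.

4

Codon 1 GAC (Asp): third position 2-fold.
Codon 2 GTT (Val): third position 4-fold.
Codon 3 GAC (Asp): third position 2-fold.
Codon 4 TGG (Trp): third position 1-fold.
Codon 5 ACT (Thr): third position 4-fold.
Codon 6 ATC (Ile): third position 3-fold.
Codon 7 GTC (Val): third position 4-fold.
Codon 8 CTA (Leu): third position 4-fold.
Four-fold degenerate third positions: 4.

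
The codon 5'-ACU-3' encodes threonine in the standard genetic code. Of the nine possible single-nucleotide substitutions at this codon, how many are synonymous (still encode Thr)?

3

Position 1: none → 0 synonymous.
Position 2: none → 0 synonymous.
Position 3: ACC, ACA, ACG → 3 synonymous.
Total: 0 + 0 + 3 = 3.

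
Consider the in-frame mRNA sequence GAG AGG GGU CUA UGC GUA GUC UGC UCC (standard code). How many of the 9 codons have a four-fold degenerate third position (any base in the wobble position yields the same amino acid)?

5

Codon 1 GAG (Glu): third position 2-fold.
Codon 2 AGG (Arg): third position 2-fold.
Codon 3 GGU (Gly): third position 4-fold.
Codon 4 CUA (Leu): third position 4-fold.
Codon 5 UGC (Cys): third position 2-fold.
Codon 6 GUA (Val): third position 4-fold.
Codon 7 GUC (Val): third position 4-fold.
Codon 8 UGC (Cys): third position 2-fold.
Codon 9 UCC (Ser): third position 4-fold.
Four-fold degenerate third positions: 5.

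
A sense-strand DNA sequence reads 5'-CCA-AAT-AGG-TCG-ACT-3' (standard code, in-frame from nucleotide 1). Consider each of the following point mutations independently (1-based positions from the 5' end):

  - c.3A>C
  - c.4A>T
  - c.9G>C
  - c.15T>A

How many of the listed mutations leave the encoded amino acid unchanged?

2

Codon 1: CCA (Pro) → CCC (Pro) — synonymous.
Codon 2: AAT (Asn) → TAT (Tyr) — missense.
Codon 3: AGG (Arg) → AGC (Ser) — missense.
Codon 5: ACT (Thr) → ACA (Thr) — synonymous.
Synonymous: 2 of 4.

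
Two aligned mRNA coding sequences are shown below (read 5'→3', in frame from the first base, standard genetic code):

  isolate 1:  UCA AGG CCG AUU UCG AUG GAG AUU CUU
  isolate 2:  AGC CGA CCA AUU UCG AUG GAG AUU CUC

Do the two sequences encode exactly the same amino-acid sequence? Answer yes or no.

Codon 1: UCA Ser / AGC Ser — synonymous.
Codon 2: AGG Arg / CGA Arg — synonymous.
Codon 3: CCG Pro / CCA Pro — synonymous.
Codon 4: AUU Ile / AUU Ile — identical.
Codon 5: UCG Ser / UCG Ser — identical.
Codon 6: AUG Met / AUG Met — identical.
Codon 7: GAG Glu / GAG Glu — identical.
Codon 8: AUU Ile / AUU Ile — identical.
Codon 9: CUU Leu / CUC Leu — synonymous.
Nonsynonymous differences: 0 → same protein.

yes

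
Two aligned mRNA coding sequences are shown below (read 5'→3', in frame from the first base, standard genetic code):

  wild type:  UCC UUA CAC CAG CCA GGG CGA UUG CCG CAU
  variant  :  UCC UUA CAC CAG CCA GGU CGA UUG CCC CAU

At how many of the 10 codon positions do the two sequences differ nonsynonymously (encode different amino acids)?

0

Codon 1: UCC Ser / UCC Ser — identical.
Codon 2: UUA Leu / UUA Leu — identical.
Codon 3: CAC His / CAC His — identical.
Codon 4: CAG Gln / CAG Gln — identical.
Codon 5: CCA Pro / CCA Pro — identical.
Codon 6: GGG Gly / GGU Gly — synonymous.
Codon 7: CGA Arg / CGA Arg — identical.
Codon 8: UUG Leu / UUG Leu — identical.
Codon 9: CCG Pro / CCC Pro — synonymous.
Codon 10: CAU His / CAU His — identical.
Nonsynonymous differences: 0.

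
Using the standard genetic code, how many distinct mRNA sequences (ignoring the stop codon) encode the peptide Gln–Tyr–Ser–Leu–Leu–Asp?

1728

Gln: 2 codons.
Tyr: 2 codons.
Ser: 6 codons.
Leu: 6 codons.
Leu: 6 codons.
Asp: 2 codons.
2 × 2 × 6 × 6 × 6 × 2 = 1728.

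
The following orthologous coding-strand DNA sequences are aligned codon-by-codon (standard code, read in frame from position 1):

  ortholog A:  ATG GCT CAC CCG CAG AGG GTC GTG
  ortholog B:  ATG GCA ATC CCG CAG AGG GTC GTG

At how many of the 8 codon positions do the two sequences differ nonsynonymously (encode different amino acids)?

Codon 1: ATG Met / ATG Met — identical.
Codon 2: GCT Ala / GCA Ala — synonymous.
Codon 3: CAC His / ATC Ile — nonsynonymous.
Codon 4: CCG Pro / CCG Pro — identical.
Codon 5: CAG Gln / CAG Gln — identical.
Codon 6: AGG Arg / AGG Arg — identical.
Codon 7: GTC Val / GTC Val — identical.
Codon 8: GTG Val / GTG Val — identical.
Nonsynonymous differences: 1.

1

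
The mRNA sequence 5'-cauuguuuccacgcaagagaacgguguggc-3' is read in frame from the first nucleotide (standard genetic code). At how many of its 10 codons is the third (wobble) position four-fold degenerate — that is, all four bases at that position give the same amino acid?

3

Codon 1 CAU (His): third position 2-fold.
Codon 2 UGU (Cys): third position 2-fold.
Codon 3 UUC (Phe): third position 2-fold.
Codon 4 CAC (His): third position 2-fold.
Codon 5 GCA (Ala): third position 4-fold.
Codon 6 AGA (Arg): third position 2-fold.
Codon 7 GAA (Glu): third position 2-fold.
Codon 8 CGG (Arg): third position 4-fold.
Codon 9 UGU (Cys): third position 2-fold.
Codon 10 GGC (Gly): third position 4-fold.
Four-fold degenerate third positions: 3.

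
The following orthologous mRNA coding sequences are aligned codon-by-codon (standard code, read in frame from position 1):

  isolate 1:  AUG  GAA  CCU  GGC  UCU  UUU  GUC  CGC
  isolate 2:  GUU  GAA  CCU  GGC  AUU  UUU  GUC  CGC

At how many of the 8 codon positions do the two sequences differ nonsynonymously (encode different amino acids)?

Codon 1: AUG Met / GUU Val — nonsynonymous.
Codon 2: GAA Glu / GAA Glu — identical.
Codon 3: CCU Pro / CCU Pro — identical.
Codon 4: GGC Gly / GGC Gly — identical.
Codon 5: UCU Ser / AUU Ile — nonsynonymous.
Codon 6: UUU Phe / UUU Phe — identical.
Codon 7: GUC Val / GUC Val — identical.
Codon 8: CGC Arg / CGC Arg — identical.
Nonsynonymous differences: 2.

2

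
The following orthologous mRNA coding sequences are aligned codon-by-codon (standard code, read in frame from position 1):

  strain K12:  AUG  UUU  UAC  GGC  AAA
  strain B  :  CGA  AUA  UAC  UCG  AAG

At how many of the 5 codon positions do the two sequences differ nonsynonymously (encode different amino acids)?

3

Codon 1: AUG Met / CGA Arg — nonsynonymous.
Codon 2: UUU Phe / AUA Ile — nonsynonymous.
Codon 3: UAC Tyr / UAC Tyr — identical.
Codon 4: GGC Gly / UCG Ser — nonsynonymous.
Codon 5: AAA Lys / AAG Lys — synonymous.
Nonsynonymous differences: 3.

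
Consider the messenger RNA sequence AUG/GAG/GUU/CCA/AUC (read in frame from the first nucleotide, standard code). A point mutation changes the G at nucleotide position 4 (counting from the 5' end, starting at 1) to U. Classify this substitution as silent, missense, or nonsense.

nonsense

Position 4 falls in codon 2: GAG → Glu.
After the substitution the codon is UAG → Stop.
The new codon is a stop codon, so this is a nonsense mutation.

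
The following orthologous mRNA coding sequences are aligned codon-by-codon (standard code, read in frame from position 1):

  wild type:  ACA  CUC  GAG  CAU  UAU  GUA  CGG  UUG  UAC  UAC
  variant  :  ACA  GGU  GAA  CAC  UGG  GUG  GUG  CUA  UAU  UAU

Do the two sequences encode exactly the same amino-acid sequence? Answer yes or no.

Codon 1: ACA Thr / ACA Thr — identical.
Codon 2: CUC Leu / GGU Gly — nonsynonymous.
Codon 3: GAG Glu / GAA Glu — synonymous.
Codon 4: CAU His / CAC His — synonymous.
Codon 5: UAU Tyr / UGG Trp — nonsynonymous.
Codon 6: GUA Val / GUG Val — synonymous.
Codon 7: CGG Arg / GUG Val — nonsynonymous.
Codon 8: UUG Leu / CUA Leu — synonymous.
Codon 9: UAC Tyr / UAU Tyr — synonymous.
Codon 10: UAC Tyr / UAU Tyr — synonymous.
Nonsynonymous differences: 3 → different protein.

no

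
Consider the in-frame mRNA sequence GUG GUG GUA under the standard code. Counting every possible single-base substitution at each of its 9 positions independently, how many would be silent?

Codon 1 (GUG, Val): 3 synonymous substitutions.
Codon 2 (GUG, Val): 3 synonymous substitutions.
Codon 3 (GUA, Val): 3 synonymous substitutions.
Total: 3 + 3 + 3 = 9.

9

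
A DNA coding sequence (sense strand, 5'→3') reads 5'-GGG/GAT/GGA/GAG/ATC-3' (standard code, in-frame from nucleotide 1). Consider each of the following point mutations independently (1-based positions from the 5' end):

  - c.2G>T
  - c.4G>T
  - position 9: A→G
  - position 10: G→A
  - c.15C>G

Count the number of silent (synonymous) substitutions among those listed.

Codon 1: GGG (Gly) → GTG (Val) — missense.
Codon 2: GAT (Asp) → TAT (Tyr) — missense.
Codon 3: GGA (Gly) → GGG (Gly) — synonymous.
Codon 4: GAG (Glu) → AAG (Lys) — missense.
Codon 5: ATC (Ile) → ATG (Met) — missense.
Synonymous: 1 of 5.

1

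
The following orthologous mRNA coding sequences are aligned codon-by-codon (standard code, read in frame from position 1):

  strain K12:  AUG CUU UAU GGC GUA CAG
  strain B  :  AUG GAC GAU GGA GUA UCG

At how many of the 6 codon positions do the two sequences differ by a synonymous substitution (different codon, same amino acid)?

1

Codon 1: AUG Met / AUG Met — identical.
Codon 2: CUU Leu / GAC Asp — nonsynonymous.
Codon 3: UAU Tyr / GAU Asp — nonsynonymous.
Codon 4: GGC Gly / GGA Gly — synonymous.
Codon 5: GUA Val / GUA Val — identical.
Codon 6: CAG Gln / UCG Ser — nonsynonymous.
Synonymous differences: 1.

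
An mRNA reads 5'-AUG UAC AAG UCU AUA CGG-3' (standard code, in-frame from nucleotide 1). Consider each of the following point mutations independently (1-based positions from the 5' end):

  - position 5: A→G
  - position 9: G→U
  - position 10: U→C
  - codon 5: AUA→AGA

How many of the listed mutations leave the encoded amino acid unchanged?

0

Codon 2: UAC (Tyr) → UGC (Cys) — missense.
Codon 3: AAG (Lys) → AAU (Asn) — missense.
Codon 4: UCU (Ser) → CCU (Pro) — missense.
Codon 5: AUA (Ile) → AGA (Arg) — missense.
Synonymous: 0 of 4.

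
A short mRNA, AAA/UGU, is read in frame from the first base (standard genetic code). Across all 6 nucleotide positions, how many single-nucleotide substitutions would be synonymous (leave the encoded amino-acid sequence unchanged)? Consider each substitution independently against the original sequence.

Codon 1 (AAA, Lys): 1 synonymous substitution.
Codon 2 (UGU, Cys): 1 synonymous substitution.
Total: 1 + 1 = 2.

2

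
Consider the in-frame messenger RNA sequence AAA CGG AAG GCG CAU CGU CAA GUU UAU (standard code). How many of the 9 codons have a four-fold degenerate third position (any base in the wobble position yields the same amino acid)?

Codon 1 AAA (Lys): third position 2-fold.
Codon 2 CGG (Arg): third position 4-fold.
Codon 3 AAG (Lys): third position 2-fold.
Codon 4 GCG (Ala): third position 4-fold.
Codon 5 CAU (His): third position 2-fold.
Codon 6 CGU (Arg): third position 4-fold.
Codon 7 CAA (Gln): third position 2-fold.
Codon 8 GUU (Val): third position 4-fold.
Codon 9 UAU (Tyr): third position 2-fold.
Four-fold degenerate third positions: 4.

4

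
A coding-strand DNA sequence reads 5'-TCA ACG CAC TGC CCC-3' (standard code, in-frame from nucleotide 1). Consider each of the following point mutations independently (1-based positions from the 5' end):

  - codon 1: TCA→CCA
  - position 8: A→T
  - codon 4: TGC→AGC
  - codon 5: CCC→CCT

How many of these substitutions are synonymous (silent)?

1

Codon 1: TCA (Ser) → CCA (Pro) — missense.
Codon 3: CAC (His) → CTC (Leu) — missense.
Codon 4: TGC (Cys) → AGC (Ser) — missense.
Codon 5: CCC (Pro) → CCT (Pro) — synonymous.
Synonymous: 1 of 4.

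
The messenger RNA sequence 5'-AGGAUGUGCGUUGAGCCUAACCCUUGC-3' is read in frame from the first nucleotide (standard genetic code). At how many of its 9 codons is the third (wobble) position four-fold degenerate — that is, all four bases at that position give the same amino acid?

Codon 1 AGG (Arg): third position 2-fold.
Codon 2 AUG (Met): third position 1-fold.
Codon 3 UGC (Cys): third position 2-fold.
Codon 4 GUU (Val): third position 4-fold.
Codon 5 GAG (Glu): third position 2-fold.
Codon 6 CCU (Pro): third position 4-fold.
Codon 7 AAC (Asn): third position 2-fold.
Codon 8 CCU (Pro): third position 4-fold.
Codon 9 UGC (Cys): third position 2-fold.
Four-fold degenerate third positions: 3.

3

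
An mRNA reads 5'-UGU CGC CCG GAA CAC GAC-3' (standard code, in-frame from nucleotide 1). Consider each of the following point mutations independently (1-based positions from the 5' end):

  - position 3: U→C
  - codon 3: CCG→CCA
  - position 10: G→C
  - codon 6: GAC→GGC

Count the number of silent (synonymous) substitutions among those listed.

Codon 1: UGU (Cys) → UGC (Cys) — synonymous.
Codon 3: CCG (Pro) → CCA (Pro) — synonymous.
Codon 4: GAA (Glu) → CAA (Gln) — missense.
Codon 6: GAC (Asp) → GGC (Gly) — missense.
Synonymous: 2 of 4.

2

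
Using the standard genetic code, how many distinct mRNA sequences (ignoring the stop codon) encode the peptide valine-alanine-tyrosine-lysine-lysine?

Val: 4 codons.
Ala: 4 codons.
Tyr: 2 codons.
Lys: 2 codons.
Lys: 2 codons.
4 × 4 × 2 × 2 × 2 = 128.

128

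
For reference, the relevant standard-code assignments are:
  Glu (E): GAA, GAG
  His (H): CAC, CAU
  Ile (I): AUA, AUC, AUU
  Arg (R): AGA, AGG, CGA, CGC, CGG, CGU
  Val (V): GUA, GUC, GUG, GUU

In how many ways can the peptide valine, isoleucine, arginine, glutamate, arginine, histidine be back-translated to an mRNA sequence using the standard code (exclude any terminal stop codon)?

Val: 4 codons.
Ile: 3 codons.
Arg: 6 codons.
Glu: 2 codons.
Arg: 6 codons.
His: 2 codons.
4 × 3 × 6 × 2 × 6 × 2 = 1728.

1728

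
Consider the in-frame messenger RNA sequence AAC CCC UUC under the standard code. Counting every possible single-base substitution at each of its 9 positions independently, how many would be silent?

Codon 1 (AAC, Asn): 1 synonymous substitution.
Codon 2 (CCC, Pro): 3 synonymous substitutions.
Codon 3 (UUC, Phe): 1 synonymous substitution.
Total: 1 + 3 + 1 = 5.

5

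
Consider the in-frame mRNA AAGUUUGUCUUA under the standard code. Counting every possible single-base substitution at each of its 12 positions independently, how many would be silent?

Codon 1 (AAG, Lys): 1 synonymous substitution.
Codon 2 (UUU, Phe): 1 synonymous substitution.
Codon 3 (GUC, Val): 3 synonymous substitutions.
Codon 4 (UUA, Leu): 2 synonymous substitutions.
Total: 1 + 1 + 3 + 2 = 7.

7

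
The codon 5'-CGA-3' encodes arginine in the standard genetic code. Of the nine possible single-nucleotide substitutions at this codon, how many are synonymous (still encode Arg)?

Position 1: AGA → 1 synonymous.
Position 2: none → 0 synonymous.
Position 3: CGU, CGC, CGG → 3 synonymous.
Total: 1 + 0 + 3 = 4.

4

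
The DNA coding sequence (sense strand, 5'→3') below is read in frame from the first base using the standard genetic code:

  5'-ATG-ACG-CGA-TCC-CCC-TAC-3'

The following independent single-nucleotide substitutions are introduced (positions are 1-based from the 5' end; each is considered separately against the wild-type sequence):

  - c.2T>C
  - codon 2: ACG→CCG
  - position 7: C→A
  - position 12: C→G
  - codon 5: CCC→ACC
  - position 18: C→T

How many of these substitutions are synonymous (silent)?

Codon 1: ATG (Met) → ACG (Thr) — missense.
Codon 2: ACG (Thr) → CCG (Pro) — missense.
Codon 3: CGA (Arg) → AGA (Arg) — synonymous.
Codon 4: TCC (Ser) → TCG (Ser) — synonymous.
Codon 5: CCC (Pro) → ACC (Thr) — missense.
Codon 6: TAC (Tyr) → TAT (Tyr) — synonymous.
Synonymous: 3 of 6.

3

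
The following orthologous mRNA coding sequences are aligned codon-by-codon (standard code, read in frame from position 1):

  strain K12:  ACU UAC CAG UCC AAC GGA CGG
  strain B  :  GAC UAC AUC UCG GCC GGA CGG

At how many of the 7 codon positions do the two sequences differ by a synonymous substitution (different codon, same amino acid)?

Codon 1: ACU Thr / GAC Asp — nonsynonymous.
Codon 2: UAC Tyr / UAC Tyr — identical.
Codon 3: CAG Gln / AUC Ile — nonsynonymous.
Codon 4: UCC Ser / UCG Ser — synonymous.
Codon 5: AAC Asn / GCC Ala — nonsynonymous.
Codon 6: GGA Gly / GGA Gly — identical.
Codon 7: CGG Arg / CGG Arg — identical.
Synonymous differences: 1.

1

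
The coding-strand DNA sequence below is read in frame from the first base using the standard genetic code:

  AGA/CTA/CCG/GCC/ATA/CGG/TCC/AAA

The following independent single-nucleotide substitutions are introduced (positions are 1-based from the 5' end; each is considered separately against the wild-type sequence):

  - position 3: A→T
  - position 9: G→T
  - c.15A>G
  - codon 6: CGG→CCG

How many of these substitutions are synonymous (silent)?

Codon 1: AGA (Arg) → AGT (Ser) — missense.
Codon 3: CCG (Pro) → CCT (Pro) — synonymous.
Codon 5: ATA (Ile) → ATG (Met) — missense.
Codon 6: CGG (Arg) → CCG (Pro) — missense.
Synonymous: 1 of 4.

1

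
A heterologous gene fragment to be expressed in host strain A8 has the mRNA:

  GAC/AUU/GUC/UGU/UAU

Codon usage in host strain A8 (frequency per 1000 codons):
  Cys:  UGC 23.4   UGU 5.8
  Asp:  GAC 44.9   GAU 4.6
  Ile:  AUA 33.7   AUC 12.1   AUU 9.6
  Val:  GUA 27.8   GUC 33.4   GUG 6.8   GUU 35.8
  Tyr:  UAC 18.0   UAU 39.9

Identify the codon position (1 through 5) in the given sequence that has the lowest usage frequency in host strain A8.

Codon 1 GAC (Asp): 44.9 per 1000.
Codon 2 AUU (Ile): 9.6 per 1000.
Codon 3 GUC (Val): 33.4 per 1000.
Codon 4 UGU (Cys): 5.8 per 1000.
Codon 5 UAU (Tyr): 39.9 per 1000.
Lowest frequency is 5.8 at codon 4.

4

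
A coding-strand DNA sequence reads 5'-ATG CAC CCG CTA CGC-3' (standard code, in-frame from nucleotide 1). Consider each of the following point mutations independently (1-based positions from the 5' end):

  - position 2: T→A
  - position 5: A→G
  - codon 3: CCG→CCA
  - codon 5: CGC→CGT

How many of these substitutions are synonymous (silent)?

2

Codon 1: ATG (Met) → AAG (Lys) — missense.
Codon 2: CAC (His) → CGC (Arg) — missense.
Codon 3: CCG (Pro) → CCA (Pro) — synonymous.
Codon 5: CGC (Arg) → CGT (Arg) — synonymous.
Synonymous: 2 of 4.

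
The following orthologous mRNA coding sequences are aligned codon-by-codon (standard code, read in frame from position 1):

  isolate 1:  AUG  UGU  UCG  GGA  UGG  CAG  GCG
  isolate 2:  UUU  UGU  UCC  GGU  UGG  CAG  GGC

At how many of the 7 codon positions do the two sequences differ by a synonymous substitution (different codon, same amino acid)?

2

Codon 1: AUG Met / UUU Phe — nonsynonymous.
Codon 2: UGU Cys / UGU Cys — identical.
Codon 3: UCG Ser / UCC Ser — synonymous.
Codon 4: GGA Gly / GGU Gly — synonymous.
Codon 5: UGG Trp / UGG Trp — identical.
Codon 6: CAG Gln / CAG Gln — identical.
Codon 7: GCG Ala / GGC Gly — nonsynonymous.
Synonymous differences: 2.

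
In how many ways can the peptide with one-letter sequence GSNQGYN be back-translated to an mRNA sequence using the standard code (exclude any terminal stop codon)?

Gly: 4 codons.
Ser: 6 codons.
Asn: 2 codons.
Gln: 2 codons.
Gly: 4 codons.
Tyr: 2 codons.
Asn: 2 codons.
4 × 6 × 2 × 2 × 4 × 2 × 2 = 1536.

1536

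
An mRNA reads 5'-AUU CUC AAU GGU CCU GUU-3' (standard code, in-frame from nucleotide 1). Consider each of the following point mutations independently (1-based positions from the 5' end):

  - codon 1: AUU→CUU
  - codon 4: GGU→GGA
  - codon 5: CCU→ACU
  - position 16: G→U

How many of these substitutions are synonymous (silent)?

Codon 1: AUU (Ile) → CUU (Leu) — missense.
Codon 4: GGU (Gly) → GGA (Gly) — synonymous.
Codon 5: CCU (Pro) → ACU (Thr) — missense.
Codon 6: GUU (Val) → UUU (Phe) — missense.
Synonymous: 1 of 4.

1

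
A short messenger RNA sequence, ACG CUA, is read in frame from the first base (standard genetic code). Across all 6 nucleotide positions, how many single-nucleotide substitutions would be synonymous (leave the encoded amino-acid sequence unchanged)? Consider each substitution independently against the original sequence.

Codon 1 (ACG, Thr): 3 synonymous substitutions.
Codon 2 (CUA, Leu): 4 synonymous substitutions.
Total: 3 + 4 = 7.

7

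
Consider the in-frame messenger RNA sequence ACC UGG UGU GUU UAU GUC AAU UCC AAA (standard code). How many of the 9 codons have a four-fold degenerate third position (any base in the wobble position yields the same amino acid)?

Codon 1 ACC (Thr): third position 4-fold.
Codon 2 UGG (Trp): third position 1-fold.
Codon 3 UGU (Cys): third position 2-fold.
Codon 4 GUU (Val): third position 4-fold.
Codon 5 UAU (Tyr): third position 2-fold.
Codon 6 GUC (Val): third position 4-fold.
Codon 7 AAU (Asn): third position 2-fold.
Codon 8 UCC (Ser): third position 4-fold.
Codon 9 AAA (Lys): third position 2-fold.
Four-fold degenerate third positions: 4.

4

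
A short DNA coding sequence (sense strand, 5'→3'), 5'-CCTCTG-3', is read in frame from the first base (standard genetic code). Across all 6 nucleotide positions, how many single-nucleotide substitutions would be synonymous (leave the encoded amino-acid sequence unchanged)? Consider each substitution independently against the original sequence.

Codon 1 (CCT, Pro): 3 synonymous substitutions.
Codon 2 (CTG, Leu): 4 synonymous substitutions.
Total: 3 + 4 = 7.

7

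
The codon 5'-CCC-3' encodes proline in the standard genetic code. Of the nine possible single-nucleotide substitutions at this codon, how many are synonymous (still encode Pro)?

Position 1: none → 0 synonymous.
Position 2: none → 0 synonymous.
Position 3: CCT, CCA, CCG → 3 synonymous.
Total: 0 + 0 + 3 = 3.

3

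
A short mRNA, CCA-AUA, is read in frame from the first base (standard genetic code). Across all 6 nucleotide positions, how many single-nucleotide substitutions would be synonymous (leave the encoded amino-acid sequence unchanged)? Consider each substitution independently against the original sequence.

Codon 1 (CCA, Pro): 3 synonymous substitutions.
Codon 2 (AUA, Ile): 2 synonymous substitutions.
Total: 3 + 2 = 5.

5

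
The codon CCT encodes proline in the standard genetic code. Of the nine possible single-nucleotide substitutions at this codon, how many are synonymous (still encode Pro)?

Position 1: none → 0 synonymous.
Position 2: none → 0 synonymous.
Position 3: CCC, CCA, CCG → 3 synonymous.
Total: 0 + 0 + 3 = 3.

3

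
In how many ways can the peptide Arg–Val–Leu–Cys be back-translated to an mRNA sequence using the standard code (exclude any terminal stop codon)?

Arg: 6 codons.
Val: 4 codons.
Leu: 6 codons.
Cys: 2 codons.
6 × 4 × 6 × 2 = 288.

288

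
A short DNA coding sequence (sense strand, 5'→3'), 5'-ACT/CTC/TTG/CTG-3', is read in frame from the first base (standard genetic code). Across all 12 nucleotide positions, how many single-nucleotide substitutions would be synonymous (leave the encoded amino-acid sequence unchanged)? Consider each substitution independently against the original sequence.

Codon 1 (ACT, Thr): 3 synonymous substitutions.
Codon 2 (CTC, Leu): 3 synonymous substitutions.
Codon 3 (TTG, Leu): 2 synonymous substitutions.
Codon 4 (CTG, Leu): 4 synonymous substitutions.
Total: 3 + 3 + 2 + 4 = 12.

12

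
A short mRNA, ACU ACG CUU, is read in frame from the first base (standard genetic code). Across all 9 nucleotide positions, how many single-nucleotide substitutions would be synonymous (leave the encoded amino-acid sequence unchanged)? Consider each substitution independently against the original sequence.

Codon 1 (ACU, Thr): 3 synonymous substitutions.
Codon 2 (ACG, Thr): 3 synonymous substitutions.
Codon 3 (CUU, Leu): 3 synonymous substitutions.
Total: 3 + 3 + 3 = 9.

9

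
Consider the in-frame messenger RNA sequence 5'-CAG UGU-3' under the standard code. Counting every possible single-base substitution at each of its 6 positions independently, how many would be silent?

2

Codon 1 (CAG, Gln): 1 synonymous substitution.
Codon 2 (UGU, Cys): 1 synonymous substitution.
Total: 1 + 1 = 2.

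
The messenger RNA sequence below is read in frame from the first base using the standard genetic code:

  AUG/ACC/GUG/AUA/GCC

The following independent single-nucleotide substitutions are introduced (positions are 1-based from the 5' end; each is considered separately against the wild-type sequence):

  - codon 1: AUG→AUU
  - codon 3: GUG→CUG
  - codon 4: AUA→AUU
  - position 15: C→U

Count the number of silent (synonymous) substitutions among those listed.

Codon 1: AUG (Met) → AUU (Ile) — missense.
Codon 3: GUG (Val) → CUG (Leu) — missense.
Codon 4: AUA (Ile) → AUU (Ile) — synonymous.
Codon 5: GCC (Ala) → GCU (Ala) — synonymous.
Synonymous: 2 of 4.

2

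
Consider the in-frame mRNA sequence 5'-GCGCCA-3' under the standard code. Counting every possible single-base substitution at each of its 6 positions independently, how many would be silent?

6

Codon 1 (GCG, Ala): 3 synonymous substitutions.
Codon 2 (CCA, Pro): 3 synonymous substitutions.
Total: 3 + 3 = 6.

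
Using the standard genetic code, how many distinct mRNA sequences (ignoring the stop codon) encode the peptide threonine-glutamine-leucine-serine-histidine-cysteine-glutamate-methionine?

2304

Thr: 4 codons.
Gln: 2 codons.
Leu: 6 codons.
Ser: 6 codons.
His: 2 codons.
Cys: 2 codons.
Glu: 2 codons.
Met: 1 codon.
4 × 2 × 6 × 6 × 2 × 2 × 2 × 1 = 2304.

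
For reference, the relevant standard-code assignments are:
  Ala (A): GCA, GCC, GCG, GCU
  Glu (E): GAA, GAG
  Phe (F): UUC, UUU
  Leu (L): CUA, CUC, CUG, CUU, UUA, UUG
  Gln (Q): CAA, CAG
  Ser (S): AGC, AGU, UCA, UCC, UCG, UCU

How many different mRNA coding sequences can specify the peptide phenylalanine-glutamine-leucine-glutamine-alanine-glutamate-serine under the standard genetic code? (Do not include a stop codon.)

2304

Phe: 2 codons.
Gln: 2 codons.
Leu: 6 codons.
Gln: 2 codons.
Ala: 4 codons.
Glu: 2 codons.
Ser: 6 codons.
2 × 2 × 6 × 2 × 4 × 2 × 6 = 2304.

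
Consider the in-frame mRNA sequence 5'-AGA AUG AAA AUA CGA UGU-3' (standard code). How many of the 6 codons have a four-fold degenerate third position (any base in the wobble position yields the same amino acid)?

Codon 1 AGA (Arg): third position 2-fold.
Codon 2 AUG (Met): third position 1-fold.
Codon 3 AAA (Lys): third position 2-fold.
Codon 4 AUA (Ile): third position 3-fold.
Codon 5 CGA (Arg): third position 4-fold.
Codon 6 UGU (Cys): third position 2-fold.
Four-fold degenerate third positions: 1.

1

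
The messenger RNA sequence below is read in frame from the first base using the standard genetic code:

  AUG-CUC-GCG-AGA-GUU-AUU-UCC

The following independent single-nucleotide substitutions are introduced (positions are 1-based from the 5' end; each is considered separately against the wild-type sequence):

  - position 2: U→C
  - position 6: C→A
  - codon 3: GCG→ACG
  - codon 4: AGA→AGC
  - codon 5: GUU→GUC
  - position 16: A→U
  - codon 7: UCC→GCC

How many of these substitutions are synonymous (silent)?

Codon 1: AUG (Met) → ACG (Thr) — missense.
Codon 2: CUC (Leu) → CUA (Leu) — synonymous.
Codon 3: GCG (Ala) → ACG (Thr) — missense.
Codon 4: AGA (Arg) → AGC (Ser) — missense.
Codon 5: GUU (Val) → GUC (Val) — synonymous.
Codon 6: AUU (Ile) → UUU (Phe) — missense.
Codon 7: UCC (Ser) → GCC (Ala) — missense.
Synonymous: 2 of 7.

2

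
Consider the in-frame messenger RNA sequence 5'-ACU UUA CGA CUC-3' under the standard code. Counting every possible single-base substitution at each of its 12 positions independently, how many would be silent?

Codon 1 (ACU, Thr): 3 synonymous substitutions.
Codon 2 (UUA, Leu): 2 synonymous substitutions.
Codon 3 (CGA, Arg): 4 synonymous substitutions.
Codon 4 (CUC, Leu): 3 synonymous substitutions.
Total: 3 + 2 + 4 + 3 = 12.

12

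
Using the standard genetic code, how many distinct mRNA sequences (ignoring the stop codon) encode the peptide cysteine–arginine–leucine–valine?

288

Cys: 2 codons.
Arg: 6 codons.
Leu: 6 codons.
Val: 4 codons.
2 × 6 × 6 × 4 = 288.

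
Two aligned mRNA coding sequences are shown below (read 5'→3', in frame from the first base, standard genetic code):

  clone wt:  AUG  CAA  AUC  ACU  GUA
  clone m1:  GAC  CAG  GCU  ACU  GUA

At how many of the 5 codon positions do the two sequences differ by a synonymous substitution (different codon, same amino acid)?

1

Codon 1: AUG Met / GAC Asp — nonsynonymous.
Codon 2: CAA Gln / CAG Gln — synonymous.
Codon 3: AUC Ile / GCU Ala — nonsynonymous.
Codon 4: ACU Thr / ACU Thr — identical.
Codon 5: GUA Val / GUA Val — identical.
Synonymous differences: 1.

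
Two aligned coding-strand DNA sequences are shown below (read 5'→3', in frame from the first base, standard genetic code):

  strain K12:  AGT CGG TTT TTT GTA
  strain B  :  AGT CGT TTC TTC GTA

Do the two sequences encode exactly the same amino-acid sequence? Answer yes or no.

Codon 1: AGT Ser / AGT Ser — identical.
Codon 2: CGG Arg / CGT Arg — synonymous.
Codon 3: TTT Phe / TTC Phe — synonymous.
Codon 4: TTT Phe / TTC Phe — synonymous.
Codon 5: GTA Val / GTA Val — identical.
Nonsynonymous differences: 0 → same protein.

yes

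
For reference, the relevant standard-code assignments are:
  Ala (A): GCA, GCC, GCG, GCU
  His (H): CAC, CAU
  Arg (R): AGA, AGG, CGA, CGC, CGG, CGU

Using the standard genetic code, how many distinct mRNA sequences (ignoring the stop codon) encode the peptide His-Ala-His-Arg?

96

His: 2 codons.
Ala: 4 codons.
His: 2 codons.
Arg: 6 codons.
2 × 4 × 2 × 6 = 96.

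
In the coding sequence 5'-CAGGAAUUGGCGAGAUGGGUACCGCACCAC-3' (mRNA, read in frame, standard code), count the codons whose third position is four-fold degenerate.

Codon 1 CAG (Gln): third position 2-fold.
Codon 2 GAA (Glu): third position 2-fold.
Codon 3 UUG (Leu): third position 2-fold.
Codon 4 GCG (Ala): third position 4-fold.
Codon 5 AGA (Arg): third position 2-fold.
Codon 6 UGG (Trp): third position 1-fold.
Codon 7 GUA (Val): third position 4-fold.
Codon 8 CCG (Pro): third position 4-fold.
Codon 9 CAC (His): third position 2-fold.
Codon 10 CAC (His): third position 2-fold.
Four-fold degenerate third positions: 3.

3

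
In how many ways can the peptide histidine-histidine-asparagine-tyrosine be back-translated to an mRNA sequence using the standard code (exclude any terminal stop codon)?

His: 2 codons.
His: 2 codons.
Asn: 2 codons.
Tyr: 2 codons.
2 × 2 × 2 × 2 = 16.

16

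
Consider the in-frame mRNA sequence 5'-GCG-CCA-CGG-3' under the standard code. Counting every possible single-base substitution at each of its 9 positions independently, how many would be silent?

10

Codon 1 (GCG, Ala): 3 synonymous substitutions.
Codon 2 (CCA, Pro): 3 synonymous substitutions.
Codon 3 (CGG, Arg): 4 synonymous substitutions.
Total: 3 + 3 + 4 = 10.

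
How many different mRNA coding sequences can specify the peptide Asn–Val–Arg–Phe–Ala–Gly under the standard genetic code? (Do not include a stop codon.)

Asn: 2 codons.
Val: 4 codons.
Arg: 6 codons.
Phe: 2 codons.
Ala: 4 codons.
Gly: 4 codons.
2 × 4 × 6 × 2 × 4 × 4 = 1536.

1536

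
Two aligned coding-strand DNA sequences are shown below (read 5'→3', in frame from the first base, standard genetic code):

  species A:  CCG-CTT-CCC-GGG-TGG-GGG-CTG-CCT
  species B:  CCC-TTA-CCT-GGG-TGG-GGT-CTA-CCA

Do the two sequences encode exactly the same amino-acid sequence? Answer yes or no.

yes

Codon 1: CCG Pro / CCC Pro — synonymous.
Codon 2: CTT Leu / TTA Leu — synonymous.
Codon 3: CCC Pro / CCT Pro — synonymous.
Codon 4: GGG Gly / GGG Gly — identical.
Codon 5: TGG Trp / TGG Trp — identical.
Codon 6: GGG Gly / GGT Gly — synonymous.
Codon 7: CTG Leu / CTA Leu — synonymous.
Codon 8: CCT Pro / CCA Pro — synonymous.
Nonsynonymous differences: 0 → same protein.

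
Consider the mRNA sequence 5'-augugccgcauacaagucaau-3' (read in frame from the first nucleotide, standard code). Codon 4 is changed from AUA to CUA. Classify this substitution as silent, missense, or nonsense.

missense

Position 10 falls in codon 4: AUA → Ile.
After the substitution the codon is CUA → Leu.
Ile ≠ Leu, so this is a missense mutation.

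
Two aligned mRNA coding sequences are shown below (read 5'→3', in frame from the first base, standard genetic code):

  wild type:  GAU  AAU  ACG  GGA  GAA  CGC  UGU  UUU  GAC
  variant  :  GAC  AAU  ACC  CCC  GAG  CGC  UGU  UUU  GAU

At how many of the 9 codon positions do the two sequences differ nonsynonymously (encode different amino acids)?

1

Codon 1: GAU Asp / GAC Asp — synonymous.
Codon 2: AAU Asn / AAU Asn — identical.
Codon 3: ACG Thr / ACC Thr — synonymous.
Codon 4: GGA Gly / CCC Pro — nonsynonymous.
Codon 5: GAA Glu / GAG Glu — synonymous.
Codon 6: CGC Arg / CGC Arg — identical.
Codon 7: UGU Cys / UGU Cys — identical.
Codon 8: UUU Phe / UUU Phe — identical.
Codon 9: GAC Asp / GAU Asp — synonymous.
Nonsynonymous differences: 1.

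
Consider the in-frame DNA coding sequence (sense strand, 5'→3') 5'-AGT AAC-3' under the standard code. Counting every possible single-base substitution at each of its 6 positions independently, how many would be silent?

Codon 1 (AGT, Ser): 1 synonymous substitution.
Codon 2 (AAC, Asn): 1 synonymous substitution.
Total: 1 + 1 = 2.

2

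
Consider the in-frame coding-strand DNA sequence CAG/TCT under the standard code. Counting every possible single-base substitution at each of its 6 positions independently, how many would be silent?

4

Codon 1 (CAG, Gln): 1 synonymous substitution.
Codon 2 (TCT, Ser): 3 synonymous substitutions.
Total: 1 + 3 = 4.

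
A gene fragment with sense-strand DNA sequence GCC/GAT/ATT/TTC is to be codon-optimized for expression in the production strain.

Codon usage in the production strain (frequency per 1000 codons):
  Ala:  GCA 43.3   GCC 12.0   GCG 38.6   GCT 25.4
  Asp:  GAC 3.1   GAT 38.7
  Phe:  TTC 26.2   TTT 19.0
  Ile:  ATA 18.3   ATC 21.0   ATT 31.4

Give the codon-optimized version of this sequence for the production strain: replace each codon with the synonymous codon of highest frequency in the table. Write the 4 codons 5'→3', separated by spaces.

Codon 1 (Ala): best is GCA at 43.3.
Codon 2 (Asp): best is GAT at 38.7.
Codon 3 (Ile): best is ATT at 31.4.
Codon 4 (Phe): best is TTC at 26.2.

GCA GAT ATT TTC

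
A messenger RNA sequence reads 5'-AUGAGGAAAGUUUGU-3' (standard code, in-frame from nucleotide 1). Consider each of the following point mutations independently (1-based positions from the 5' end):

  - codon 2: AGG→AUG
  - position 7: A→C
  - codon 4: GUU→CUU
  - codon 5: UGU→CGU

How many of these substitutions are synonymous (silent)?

Codon 2: AGG (Arg) → AUG (Met) — missense.
Codon 3: AAA (Lys) → CAA (Gln) — missense.
Codon 4: GUU (Val) → CUU (Leu) — missense.
Codon 5: UGU (Cys) → CGU (Arg) — missense.
Synonymous: 0 of 4.

0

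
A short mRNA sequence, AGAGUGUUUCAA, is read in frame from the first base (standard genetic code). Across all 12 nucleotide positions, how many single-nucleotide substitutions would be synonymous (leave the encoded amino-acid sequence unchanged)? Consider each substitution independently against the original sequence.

7

Codon 1 (AGA, Arg): 2 synonymous substitutions.
Codon 2 (GUG, Val): 3 synonymous substitutions.
Codon 3 (UUU, Phe): 1 synonymous substitution.
Codon 4 (CAA, Gln): 1 synonymous substitution.
Total: 2 + 3 + 1 + 1 = 7.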